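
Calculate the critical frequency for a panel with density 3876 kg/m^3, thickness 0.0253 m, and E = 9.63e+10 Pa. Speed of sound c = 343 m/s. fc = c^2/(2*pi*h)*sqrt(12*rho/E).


12*rho/E = 12*3876/9.63e+10 = 4.82991e-07
sqrt(12*rho/E) = sqrt(4.82991e-07) = 0.000694976
c^2/(2*pi*h) = 343^2/(2*pi*0.0253) = 740096
fc = 740096 * 0.000694976 = 514.35 Hz


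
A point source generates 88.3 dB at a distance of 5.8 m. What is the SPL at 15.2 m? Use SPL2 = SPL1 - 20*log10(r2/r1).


r2/r1 = 15.2/5.8 = 2.62069
Correction = 20*log10(2.62069) = 8.36831 dB
SPL2 = 88.3 - 8.36831 = 79.932 dB


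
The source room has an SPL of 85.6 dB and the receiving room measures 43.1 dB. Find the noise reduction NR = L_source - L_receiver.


NR = L_source - L_receiver (difference between source and receiving room levels)
NR = 85.6 - 43.1 = 42.5 dB


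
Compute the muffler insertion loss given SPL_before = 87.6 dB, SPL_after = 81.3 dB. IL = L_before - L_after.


Insertion loss = SPL without muffler - SPL with muffler
IL = 87.6 - 81.3 = 6.3 dB


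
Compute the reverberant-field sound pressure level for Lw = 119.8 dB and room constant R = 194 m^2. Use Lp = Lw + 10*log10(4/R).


4/R = 4/194 = 0.0206186
Lp = 119.8 + 10*log10(0.0206186) = 102.94 dB


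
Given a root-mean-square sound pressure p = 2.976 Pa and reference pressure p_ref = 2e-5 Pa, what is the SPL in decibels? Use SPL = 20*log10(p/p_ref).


p / p_ref = 2.976 / 2e-5 = 148800
SPL = 20 * log10(148800) = 103.45 dB


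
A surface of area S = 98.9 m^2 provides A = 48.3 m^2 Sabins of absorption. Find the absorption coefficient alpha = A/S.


Absorption coefficient = absorbed power / incident power
alpha = A / S = 48.3 / 98.9 = 0.48837


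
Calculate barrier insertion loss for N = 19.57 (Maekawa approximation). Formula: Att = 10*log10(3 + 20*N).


3 + 20*N = 3 + 20*19.57 = 394.4
Att = 10*log10(394.4) = 25.959 dB


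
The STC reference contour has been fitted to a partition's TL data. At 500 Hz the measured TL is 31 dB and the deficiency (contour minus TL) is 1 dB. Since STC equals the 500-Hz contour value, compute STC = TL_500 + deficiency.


By ASTM E413, STC = value of the fitted reference contour at 500 Hz.
Contour value at 500 Hz = TL_500 + deficiency = 31 + 1 = 32
STC = 32


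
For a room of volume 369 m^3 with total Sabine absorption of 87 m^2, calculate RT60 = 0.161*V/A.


RT60 = 0.161 * 369 / 87 = 0.68286 s


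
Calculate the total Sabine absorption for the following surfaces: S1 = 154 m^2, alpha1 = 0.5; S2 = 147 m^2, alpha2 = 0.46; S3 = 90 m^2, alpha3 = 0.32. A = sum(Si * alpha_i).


154 * 0.5 = 77
147 * 0.46 = 67.62
90 * 0.32 = 28.8
A_total = 77 + 67.62 + 28.8 = 173.42 m^2


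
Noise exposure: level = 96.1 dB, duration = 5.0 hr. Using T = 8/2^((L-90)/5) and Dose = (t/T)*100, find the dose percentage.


T_allowed = 8 / 2^((96.1 - 90)/5) = 3.43426 hr
Dose = 5.0 / 3.43426 * 100 = 145.59 %


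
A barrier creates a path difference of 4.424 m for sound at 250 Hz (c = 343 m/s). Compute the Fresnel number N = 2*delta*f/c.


N = 2*delta*f/c = 2*delta/lambda, where lambda = c/f
lambda = 343 / 250 = 1.372 m
N = 2 * 4.424 / 1.372 = 6.449


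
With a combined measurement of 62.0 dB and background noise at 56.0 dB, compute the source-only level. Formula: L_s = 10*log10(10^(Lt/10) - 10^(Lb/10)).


10^(62.0/10) = 1.58489e+06
10^(56.0/10) = 398107
Difference = 1.58489e+06 - 398107 = 1.18678e+06
L_source = 10*log10(1.18678e+06) = 60.744 dB


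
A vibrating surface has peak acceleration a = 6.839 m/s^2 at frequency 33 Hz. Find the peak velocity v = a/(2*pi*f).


omega = 2*pi*f = 2*pi*33 = 207.345 rad/s
v = a / omega = 6.839 / 207.345 = 0.032984 m/s


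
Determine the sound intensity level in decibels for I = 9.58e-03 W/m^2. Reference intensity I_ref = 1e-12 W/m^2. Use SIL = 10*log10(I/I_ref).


I / I_ref = 9.58e-03 / 1e-12 = 9.58e+09
SIL = 10 * log10(9.58e+09) = 99.814 dB


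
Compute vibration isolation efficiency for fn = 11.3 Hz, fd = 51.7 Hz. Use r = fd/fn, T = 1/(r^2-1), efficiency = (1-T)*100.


r = 51.7 / 11.3 = 4.57522
r^2 - 1 = 4.57522^2 - 1 = 19.9326
T = 1/19.9326 = 0.0501691
Efficiency = (1 - 0.0501691)*100 = 94.983 %


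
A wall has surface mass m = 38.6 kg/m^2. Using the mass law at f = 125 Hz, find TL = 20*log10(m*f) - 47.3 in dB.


m * f = 38.6 * 125 = 4825
20*log10(4825) = 73.6699 dB
TL = 73.6699 - 47.3 = 26.37 dB


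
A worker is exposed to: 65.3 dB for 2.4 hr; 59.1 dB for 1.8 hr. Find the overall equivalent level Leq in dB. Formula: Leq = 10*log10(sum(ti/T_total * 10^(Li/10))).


T_total = 2.4 + 1.8 = 4.2 hr
(2.4/4.2) * 10^(65.3/10) = 1.93625e+06
(1.8/4.2) * 10^(59.1/10) = 348356
Sum = 1.93625e+06 + 348356 = 2.28461e+06
Leq = 10*log10(2.28461e+06) = 63.588 dB


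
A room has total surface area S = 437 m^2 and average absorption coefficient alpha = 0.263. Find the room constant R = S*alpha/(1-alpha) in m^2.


R = 437 * 0.263 / (1 - 0.263) = 155.94 m^2


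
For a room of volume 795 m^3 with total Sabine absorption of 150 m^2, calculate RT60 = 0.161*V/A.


RT60 = 0.161 * 795 / 150 = 0.8533 s


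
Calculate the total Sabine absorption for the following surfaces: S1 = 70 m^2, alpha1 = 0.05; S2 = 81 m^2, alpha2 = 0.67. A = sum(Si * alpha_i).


70 * 0.05 = 3.5
81 * 0.67 = 54.27
A_total = 3.5 + 54.27 = 57.77 m^2


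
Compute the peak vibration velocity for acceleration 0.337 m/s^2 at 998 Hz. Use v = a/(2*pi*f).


omega = 2*pi*f = 2*pi*998 = 6270.62 rad/s
v = a / omega = 0.337 / 6270.62 = 5.3743e-05 m/s


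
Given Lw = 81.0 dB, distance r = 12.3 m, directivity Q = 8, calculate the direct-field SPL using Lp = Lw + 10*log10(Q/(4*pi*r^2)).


4*pi*r^2 = 4*pi*12.3^2 = 1901.17 m^2
Q / (4*pi*r^2) = 8 / 1901.17 = 0.00420794
Lp = 81.0 + 10*log10(0.00420794) = 57.241 dB


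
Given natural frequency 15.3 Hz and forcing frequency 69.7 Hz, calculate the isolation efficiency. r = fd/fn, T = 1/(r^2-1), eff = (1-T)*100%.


r = 69.7 / 15.3 = 4.55556
r^2 - 1 = 4.55556^2 - 1 = 19.7531
T = 1/19.7531 = 0.050625
Efficiency = (1 - 0.050625)*100 = 94.938 %


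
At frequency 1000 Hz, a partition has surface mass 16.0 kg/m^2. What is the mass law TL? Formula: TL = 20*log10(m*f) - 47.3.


m * f = 16.0 * 1000 = 16000
20*log10(16000) = 84.0824 dB
TL = 84.0824 - 47.3 = 36.782 dB


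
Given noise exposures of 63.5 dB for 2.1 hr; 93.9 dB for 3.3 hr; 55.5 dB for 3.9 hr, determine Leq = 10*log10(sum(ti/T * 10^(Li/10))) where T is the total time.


T_total = 2.1 + 3.3 + 3.9 = 9.3 hr
(2.1/9.3) * 10^(63.5/10) = 505518
(3.3/9.3) * 10^(93.9/10) = 8.71026e+08
(3.9/9.3) * 10^(55.5/10) = 148793
Sum = 505518 + 8.71026e+08 + 148793 = 8.7168e+08
Leq = 10*log10(8.7168e+08) = 89.404 dB


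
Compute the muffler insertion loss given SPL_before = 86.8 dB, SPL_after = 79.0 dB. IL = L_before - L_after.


Insertion loss = SPL without muffler - SPL with muffler
IL = 86.8 - 79.0 = 7.8 dB


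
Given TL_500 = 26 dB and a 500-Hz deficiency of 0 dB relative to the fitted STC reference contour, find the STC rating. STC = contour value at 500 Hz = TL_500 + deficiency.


By ASTM E413, STC = value of the fitted reference contour at 500 Hz.
Contour value at 500 Hz = TL_500 + deficiency = 26 + 0 = 26
STC = 26


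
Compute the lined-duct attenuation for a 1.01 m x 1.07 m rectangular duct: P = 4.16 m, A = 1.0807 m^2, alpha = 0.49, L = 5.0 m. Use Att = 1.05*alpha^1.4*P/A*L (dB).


alpha^1.4 = 0.49^1.4 = 0.368362
Attenuation rate = 1.05 * alpha^1.4 * P / A
= 1.05 * 0.368362 * 4.16 / 1.0807 = 1.48885 dB/m
Total Att = 1.48885 * 5.0 = 7.4443 dB


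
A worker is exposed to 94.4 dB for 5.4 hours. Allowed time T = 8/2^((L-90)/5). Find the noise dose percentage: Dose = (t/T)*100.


T_allowed = 8 / 2^((94.4 - 90)/5) = 4.34694 hr
Dose = 5.4 / 4.34694 * 100 = 124.23 %


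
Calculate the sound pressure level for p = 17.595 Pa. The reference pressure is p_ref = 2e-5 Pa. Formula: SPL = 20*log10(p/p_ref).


p / p_ref = 17.595 / 2e-5 = 879750
SPL = 20 * log10(879750) = 118.89 dB


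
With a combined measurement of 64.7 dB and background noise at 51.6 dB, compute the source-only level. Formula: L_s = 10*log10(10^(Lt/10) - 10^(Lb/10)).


10^(64.7/10) = 2.95121e+06
10^(51.6/10) = 144544
Difference = 2.95121e+06 - 144544 = 2.80667e+06
L_source = 10*log10(2.80667e+06) = 64.482 dB


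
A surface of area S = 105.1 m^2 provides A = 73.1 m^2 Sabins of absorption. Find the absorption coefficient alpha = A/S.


Absorption coefficient = absorbed power / incident power
alpha = A / S = 73.1 / 105.1 = 0.69553


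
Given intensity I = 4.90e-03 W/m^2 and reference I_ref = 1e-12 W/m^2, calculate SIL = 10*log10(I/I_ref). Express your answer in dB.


I / I_ref = 4.90e-03 / 1e-12 = 4.9e+09
SIL = 10 * log10(4.9e+09) = 96.902 dB


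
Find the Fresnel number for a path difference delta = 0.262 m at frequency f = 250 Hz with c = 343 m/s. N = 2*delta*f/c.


N = 2*delta*f/c = 2*delta/lambda, where lambda = c/f
lambda = 343 / 250 = 1.372 m
N = 2 * 0.262 / 1.372 = 0.38192


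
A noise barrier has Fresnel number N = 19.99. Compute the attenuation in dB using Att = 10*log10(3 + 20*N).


3 + 20*N = 3 + 20*19.99 = 402.8
Att = 10*log10(402.8) = 26.051 dB


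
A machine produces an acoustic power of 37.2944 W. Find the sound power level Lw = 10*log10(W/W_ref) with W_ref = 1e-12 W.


W / W_ref = 37.2944 / 1e-12 = 3.72944e+13
Lw = 10 * log10(3.72944e+13) = 135.72 dB


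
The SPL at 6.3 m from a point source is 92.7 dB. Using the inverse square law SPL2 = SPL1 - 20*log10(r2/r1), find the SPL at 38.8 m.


r2/r1 = 38.8/6.3 = 6.15873
Correction = 20*log10(6.15873) = 15.7898 dB
SPL2 = 92.7 - 15.7898 = 76.91 dB


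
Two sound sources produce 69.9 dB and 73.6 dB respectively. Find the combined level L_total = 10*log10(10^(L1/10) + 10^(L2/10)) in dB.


10^(69.9/10) = 9.77237e+06
10^(73.6/10) = 2.29087e+07
Sum = 9.77237e+06 + 2.29087e+07 = 3.26811e+07
L_total = 10*log10(3.26811e+07) = 75.143 dB


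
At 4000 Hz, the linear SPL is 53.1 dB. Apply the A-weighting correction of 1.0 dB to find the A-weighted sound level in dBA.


A-weighting table: 4000 Hz -> 1.0 dB correction
SPL_A = SPL + correction = 53.1 + (1.0) = 54.1 dBA


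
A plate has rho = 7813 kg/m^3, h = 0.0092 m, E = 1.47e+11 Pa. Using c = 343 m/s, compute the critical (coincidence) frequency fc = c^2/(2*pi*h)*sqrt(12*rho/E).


12*rho/E = 12*7813/1.47e+11 = 6.37796e-07
sqrt(12*rho/E) = sqrt(6.37796e-07) = 0.000798621
c^2/(2*pi*h) = 343^2/(2*pi*0.0092) = 2.03526e+06
fc = 2.03526e+06 * 0.000798621 = 1625.4 Hz


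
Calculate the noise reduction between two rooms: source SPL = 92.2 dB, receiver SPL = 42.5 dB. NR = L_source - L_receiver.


NR = L_source - L_receiver (difference between source and receiving room levels)
NR = 92.2 - 42.5 = 49.7 dB


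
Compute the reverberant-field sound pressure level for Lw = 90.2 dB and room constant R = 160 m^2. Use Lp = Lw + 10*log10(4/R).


4/R = 4/160 = 0.025
Lp = 90.2 + 10*log10(0.025) = 74.179 dB


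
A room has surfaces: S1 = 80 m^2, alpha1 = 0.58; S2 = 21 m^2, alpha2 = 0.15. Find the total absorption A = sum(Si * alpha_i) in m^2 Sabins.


80 * 0.58 = 46.4
21 * 0.15 = 3.15
A_total = 46.4 + 3.15 = 49.55 m^2


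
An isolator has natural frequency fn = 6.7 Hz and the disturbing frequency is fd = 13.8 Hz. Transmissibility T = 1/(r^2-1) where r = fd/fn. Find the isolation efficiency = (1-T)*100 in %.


r = 13.8 / 6.7 = 2.0597
r^2 - 1 = 2.0597^2 - 1 = 3.24236
T = 1/3.24236 = 0.308417
Efficiency = (1 - 0.308417)*100 = 69.158 %


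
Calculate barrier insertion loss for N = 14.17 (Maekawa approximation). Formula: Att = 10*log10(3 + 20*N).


3 + 20*N = 3 + 20*14.17 = 286.4
Att = 10*log10(286.4) = 24.57 dB


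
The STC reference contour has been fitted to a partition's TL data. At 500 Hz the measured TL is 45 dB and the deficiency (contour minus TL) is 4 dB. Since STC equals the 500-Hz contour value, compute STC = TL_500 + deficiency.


By ASTM E413, STC = value of the fitted reference contour at 500 Hz.
Contour value at 500 Hz = TL_500 + deficiency = 45 + 4 = 49
STC = 49


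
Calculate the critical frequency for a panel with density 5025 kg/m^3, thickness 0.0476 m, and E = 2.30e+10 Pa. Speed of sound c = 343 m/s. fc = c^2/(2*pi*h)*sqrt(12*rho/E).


12*rho/E = 12*5025/2.30e+10 = 2.62174e-06
sqrt(12*rho/E) = sqrt(2.62174e-06) = 0.00161918
c^2/(2*pi*h) = 343^2/(2*pi*0.0476) = 393370
fc = 393370 * 0.00161918 = 636.94 Hz


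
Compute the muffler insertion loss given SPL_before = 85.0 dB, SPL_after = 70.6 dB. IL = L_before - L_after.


Insertion loss = SPL without muffler - SPL with muffler
IL = 85.0 - 70.6 = 14.4 dB


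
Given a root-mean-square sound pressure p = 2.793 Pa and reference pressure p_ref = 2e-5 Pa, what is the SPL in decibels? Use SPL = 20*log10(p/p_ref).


p / p_ref = 2.793 / 2e-5 = 139650
SPL = 20 * log10(139650) = 102.9 dB


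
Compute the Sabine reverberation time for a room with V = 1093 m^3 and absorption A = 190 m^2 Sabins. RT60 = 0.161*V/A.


RT60 = 0.161 * 1093 / 190 = 0.92617 s


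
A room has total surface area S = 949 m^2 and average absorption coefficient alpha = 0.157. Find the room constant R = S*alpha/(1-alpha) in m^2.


R = 949 * 0.157 / (1 - 0.157) = 176.74 m^2


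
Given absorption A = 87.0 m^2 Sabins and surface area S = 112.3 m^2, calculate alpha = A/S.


Absorption coefficient = absorbed power / incident power
alpha = A / S = 87.0 / 112.3 = 0.77471


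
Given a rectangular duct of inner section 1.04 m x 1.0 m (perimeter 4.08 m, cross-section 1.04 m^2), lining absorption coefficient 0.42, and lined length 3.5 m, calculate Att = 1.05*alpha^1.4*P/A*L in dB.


alpha^1.4 = 0.42^1.4 = 0.296858
Attenuation rate = 1.05 * alpha^1.4 * P / A
= 1.05 * 0.296858 * 4.08 / 1.04 = 1.22283 dB/m
Total Att = 1.22283 * 3.5 = 4.2799 dB


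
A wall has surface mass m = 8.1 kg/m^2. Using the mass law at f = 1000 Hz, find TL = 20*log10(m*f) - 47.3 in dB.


m * f = 8.1 * 1000 = 8100
20*log10(8100) = 78.1697 dB
TL = 78.1697 - 47.3 = 30.87 dB


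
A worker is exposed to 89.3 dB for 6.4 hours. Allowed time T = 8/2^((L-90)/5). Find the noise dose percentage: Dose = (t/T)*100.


T_allowed = 8 / 2^((89.3 - 90)/5) = 8.81524 hr
Dose = 6.4 / 8.81524 * 100 = 72.602 %


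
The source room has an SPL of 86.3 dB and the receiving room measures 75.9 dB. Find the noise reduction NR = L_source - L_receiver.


NR = L_source - L_receiver (difference between source and receiving room levels)
NR = 86.3 - 75.9 = 10.4 dB


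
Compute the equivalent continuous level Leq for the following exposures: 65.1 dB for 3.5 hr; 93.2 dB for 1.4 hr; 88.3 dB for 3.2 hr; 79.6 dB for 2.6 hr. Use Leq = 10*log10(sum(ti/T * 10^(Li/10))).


T_total = 3.5 + 1.4 + 3.2 + 2.6 = 10.7 hr
(3.5/10.7) * 10^(65.1/10) = 1.05848e+06
(1.4/10.7) * 10^(93.2/10) = 2.73366e+08
(3.2/10.7) * 10^(88.3/10) = 2.02193e+08
(2.6/10.7) * 10^(79.6/10) = 2.2161e+07
Sum = 1.05848e+06 + 2.73366e+08 + 2.02193e+08 + 2.2161e+07 = 4.98778e+08
Leq = 10*log10(4.98778e+08) = 86.979 dB


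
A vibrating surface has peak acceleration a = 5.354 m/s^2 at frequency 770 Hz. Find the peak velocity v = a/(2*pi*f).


omega = 2*pi*f = 2*pi*770 = 4838.05 rad/s
v = a / omega = 5.354 / 4838.05 = 0.0011066 m/s


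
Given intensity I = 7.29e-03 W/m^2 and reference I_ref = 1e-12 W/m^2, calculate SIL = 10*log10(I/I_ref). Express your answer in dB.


I / I_ref = 7.29e-03 / 1e-12 = 7.29e+09
SIL = 10 * log10(7.29e+09) = 98.627 dB


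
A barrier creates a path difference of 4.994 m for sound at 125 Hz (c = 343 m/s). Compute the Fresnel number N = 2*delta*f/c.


N = 2*delta*f/c = 2*delta/lambda, where lambda = c/f
lambda = 343 / 125 = 2.744 m
N = 2 * 4.994 / 2.744 = 3.6399


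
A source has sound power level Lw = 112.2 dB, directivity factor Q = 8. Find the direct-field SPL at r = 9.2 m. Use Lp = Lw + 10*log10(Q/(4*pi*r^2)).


4*pi*r^2 = 4*pi*9.2^2 = 1063.62 m^2
Q / (4*pi*r^2) = 8 / 1063.62 = 0.00752148
Lp = 112.2 + 10*log10(0.00752148) = 90.963 dB


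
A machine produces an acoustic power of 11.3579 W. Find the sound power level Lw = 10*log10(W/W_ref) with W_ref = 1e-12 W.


W / W_ref = 11.3579 / 1e-12 = 1.13579e+13
Lw = 10 * log10(1.13579e+13) = 130.55 dB


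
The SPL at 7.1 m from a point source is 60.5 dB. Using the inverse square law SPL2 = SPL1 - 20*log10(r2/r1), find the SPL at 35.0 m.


r2/r1 = 35.0/7.1 = 4.92958
Correction = 20*log10(4.92958) = 13.8562 dB
SPL2 = 60.5 - 13.8562 = 46.644 dB


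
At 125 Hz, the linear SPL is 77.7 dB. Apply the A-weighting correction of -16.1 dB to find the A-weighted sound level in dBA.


A-weighting table: 125 Hz -> -16.1 dB correction
SPL_A = SPL + correction = 77.7 + (-16.1) = 61.6 dBA


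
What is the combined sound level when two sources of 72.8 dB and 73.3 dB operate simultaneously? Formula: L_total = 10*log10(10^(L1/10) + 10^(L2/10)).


10^(72.8/10) = 1.90546e+07
10^(73.3/10) = 2.13796e+07
Sum = 1.90546e+07 + 2.13796e+07 = 4.04342e+07
L_total = 10*log10(4.04342e+07) = 76.067 dB


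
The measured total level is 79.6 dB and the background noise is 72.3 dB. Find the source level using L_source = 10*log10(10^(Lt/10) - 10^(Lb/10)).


10^(79.6/10) = 9.12011e+07
10^(72.3/10) = 1.69824e+07
Difference = 9.12011e+07 - 1.69824e+07 = 7.42187e+07
L_source = 10*log10(7.42187e+07) = 78.705 dB


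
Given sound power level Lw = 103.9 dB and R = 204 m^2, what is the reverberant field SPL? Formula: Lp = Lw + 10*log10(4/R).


4/R = 4/204 = 0.0196078
Lp = 103.9 + 10*log10(0.0196078) = 86.824 dB


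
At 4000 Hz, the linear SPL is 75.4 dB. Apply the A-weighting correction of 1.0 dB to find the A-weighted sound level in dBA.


A-weighting table: 4000 Hz -> 1.0 dB correction
SPL_A = SPL + correction = 75.4 + (1.0) = 76.4 dBA


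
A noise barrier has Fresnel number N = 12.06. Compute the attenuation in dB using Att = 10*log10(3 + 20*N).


3 + 20*N = 3 + 20*12.06 = 244.2
Att = 10*log10(244.2) = 23.877 dB


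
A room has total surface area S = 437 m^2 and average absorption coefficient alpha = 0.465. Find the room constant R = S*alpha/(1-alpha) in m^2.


R = 437 * 0.465 / (1 - 0.465) = 379.82 m^2


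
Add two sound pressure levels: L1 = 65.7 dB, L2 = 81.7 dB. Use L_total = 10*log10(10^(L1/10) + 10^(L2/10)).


10^(65.7/10) = 3.71535e+06
10^(81.7/10) = 1.47911e+08
Sum = 3.71535e+06 + 1.47911e+08 = 1.51626e+08
L_total = 10*log10(1.51626e+08) = 81.808 dB


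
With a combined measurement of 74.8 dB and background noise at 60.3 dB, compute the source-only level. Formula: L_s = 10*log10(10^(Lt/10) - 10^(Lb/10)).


10^(74.8/10) = 3.01995e+07
10^(60.3/10) = 1.07152e+06
Difference = 3.01995e+07 - 1.07152e+06 = 2.9128e+07
L_source = 10*log10(2.9128e+07) = 74.643 dB


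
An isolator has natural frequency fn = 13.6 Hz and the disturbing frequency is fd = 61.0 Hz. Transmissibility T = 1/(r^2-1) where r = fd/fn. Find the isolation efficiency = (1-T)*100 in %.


r = 61.0 / 13.6 = 4.48529
r^2 - 1 = 4.48529^2 - 1 = 19.1178
T = 1/19.1178 = 0.0523073
Efficiency = (1 - 0.0523073)*100 = 94.769 %


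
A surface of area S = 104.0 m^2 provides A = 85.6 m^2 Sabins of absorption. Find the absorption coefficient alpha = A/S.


Absorption coefficient = absorbed power / incident power
alpha = A / S = 85.6 / 104.0 = 0.82308


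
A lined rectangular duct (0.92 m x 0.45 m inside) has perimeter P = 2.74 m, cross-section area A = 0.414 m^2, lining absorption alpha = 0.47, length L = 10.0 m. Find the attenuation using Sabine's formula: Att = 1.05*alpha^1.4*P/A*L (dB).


alpha^1.4 = 0.47^1.4 = 0.347486
Attenuation rate = 1.05 * alpha^1.4 * P / A
= 1.05 * 0.347486 * 2.74 / 0.414 = 2.41478 dB/m
Total Att = 2.41478 * 10.0 = 24.148 dB


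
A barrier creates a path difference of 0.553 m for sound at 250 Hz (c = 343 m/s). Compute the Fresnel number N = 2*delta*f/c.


N = 2*delta*f/c = 2*delta/lambda, where lambda = c/f
lambda = 343 / 250 = 1.372 m
N = 2 * 0.553 / 1.372 = 0.80612


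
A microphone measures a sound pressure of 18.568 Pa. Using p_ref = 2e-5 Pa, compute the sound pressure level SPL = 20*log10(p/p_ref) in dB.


p / p_ref = 18.568 / 2e-5 = 928400
SPL = 20 * log10(928400) = 119.35 dB


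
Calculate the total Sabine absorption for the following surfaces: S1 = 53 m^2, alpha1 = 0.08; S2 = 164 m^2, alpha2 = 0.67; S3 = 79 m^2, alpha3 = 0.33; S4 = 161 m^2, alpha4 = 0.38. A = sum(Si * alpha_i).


53 * 0.08 = 4.24
164 * 0.67 = 109.88
79 * 0.33 = 26.07
161 * 0.38 = 61.18
A_total = 4.24 + 109.88 + 26.07 + 61.18 = 201.37 m^2


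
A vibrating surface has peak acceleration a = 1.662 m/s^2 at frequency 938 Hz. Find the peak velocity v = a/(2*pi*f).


omega = 2*pi*f = 2*pi*938 = 5893.63 rad/s
v = a / omega = 1.662 / 5893.63 = 0.000282 m/s


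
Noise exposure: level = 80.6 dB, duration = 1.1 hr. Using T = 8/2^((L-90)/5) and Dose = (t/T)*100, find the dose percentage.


T_allowed = 8 / 2^((80.6 - 90)/5) = 29.446 hr
Dose = 1.1 / 29.446 * 100 = 3.7357 %


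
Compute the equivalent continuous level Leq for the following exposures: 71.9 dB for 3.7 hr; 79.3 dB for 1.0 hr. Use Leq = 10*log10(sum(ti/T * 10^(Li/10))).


T_total = 3.7 + 1.0 = 4.7 hr
(3.7/4.7) * 10^(71.9/10) = 1.21928e+07
(1.0/4.7) * 10^(79.3/10) = 1.81093e+07
Sum = 1.21928e+07 + 1.81093e+07 = 3.03021e+07
Leq = 10*log10(3.03021e+07) = 74.815 dB


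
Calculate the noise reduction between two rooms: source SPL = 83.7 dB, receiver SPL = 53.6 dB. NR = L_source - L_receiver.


NR = L_source - L_receiver (difference between source and receiving room levels)
NR = 83.7 - 53.6 = 30.1 dB


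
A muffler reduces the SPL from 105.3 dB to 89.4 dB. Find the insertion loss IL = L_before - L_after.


Insertion loss = SPL without muffler - SPL with muffler
IL = 105.3 - 89.4 = 15.9 dB


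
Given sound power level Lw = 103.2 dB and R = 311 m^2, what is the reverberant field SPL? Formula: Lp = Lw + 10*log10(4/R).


4/R = 4/311 = 0.0128617
Lp = 103.2 + 10*log10(0.0128617) = 84.293 dB


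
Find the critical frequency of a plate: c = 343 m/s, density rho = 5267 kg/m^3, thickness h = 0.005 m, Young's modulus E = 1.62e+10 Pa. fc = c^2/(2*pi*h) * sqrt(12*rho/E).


12*rho/E = 12*5267/1.62e+10 = 3.90148e-06
sqrt(12*rho/E) = sqrt(3.90148e-06) = 0.00197522
c^2/(2*pi*h) = 343^2/(2*pi*0.005) = 3.74488e+06
fc = 3.74488e+06 * 0.00197522 = 7397 Hz


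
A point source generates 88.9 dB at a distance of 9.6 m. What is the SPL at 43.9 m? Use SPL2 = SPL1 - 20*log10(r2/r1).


r2/r1 = 43.9/9.6 = 4.57292
Correction = 20*log10(4.57292) = 13.2039 dB
SPL2 = 88.9 - 13.2039 = 75.696 dB


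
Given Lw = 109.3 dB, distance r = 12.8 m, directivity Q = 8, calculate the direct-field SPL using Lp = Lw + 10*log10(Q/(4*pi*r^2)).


4*pi*r^2 = 4*pi*12.8^2 = 2058.87 m^2
Q / (4*pi*r^2) = 8 / 2058.87 = 0.00388563
Lp = 109.3 + 10*log10(0.00388563) = 85.195 dB


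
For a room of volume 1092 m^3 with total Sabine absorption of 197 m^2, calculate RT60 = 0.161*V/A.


RT60 = 0.161 * 1092 / 197 = 0.89245 s


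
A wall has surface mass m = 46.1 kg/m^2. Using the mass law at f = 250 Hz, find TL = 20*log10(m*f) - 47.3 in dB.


m * f = 46.1 * 250 = 11525
20*log10(11525) = 81.2328 dB
TL = 81.2328 - 47.3 = 33.933 dB


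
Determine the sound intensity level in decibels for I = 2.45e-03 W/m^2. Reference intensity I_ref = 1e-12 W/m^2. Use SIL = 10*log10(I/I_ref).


I / I_ref = 2.45e-03 / 1e-12 = 2.45e+09
SIL = 10 * log10(2.45e+09) = 93.892 dB


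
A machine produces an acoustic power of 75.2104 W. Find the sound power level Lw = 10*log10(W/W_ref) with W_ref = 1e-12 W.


W / W_ref = 75.2104 / 1e-12 = 7.52104e+13
Lw = 10 * log10(7.52104e+13) = 138.76 dB


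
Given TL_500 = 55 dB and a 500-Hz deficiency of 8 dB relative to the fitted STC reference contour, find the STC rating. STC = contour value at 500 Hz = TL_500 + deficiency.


By ASTM E413, STC = value of the fitted reference contour at 500 Hz.
Contour value at 500 Hz = TL_500 + deficiency = 55 + 8 = 63
STC = 63


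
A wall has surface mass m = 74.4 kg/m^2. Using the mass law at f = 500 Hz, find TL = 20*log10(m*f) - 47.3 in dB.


m * f = 74.4 * 500 = 37200
20*log10(37200) = 91.4109 dB
TL = 91.4109 - 47.3 = 44.111 dB


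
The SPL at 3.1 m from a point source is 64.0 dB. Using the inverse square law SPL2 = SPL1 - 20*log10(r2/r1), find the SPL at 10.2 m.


r2/r1 = 10.2/3.1 = 3.29032
Correction = 20*log10(3.29032) = 10.3448 dB
SPL2 = 64.0 - 10.3448 = 53.655 dB


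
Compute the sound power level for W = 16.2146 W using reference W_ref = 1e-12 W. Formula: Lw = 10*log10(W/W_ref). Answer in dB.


W / W_ref = 16.2146 / 1e-12 = 1.62146e+13
Lw = 10 * log10(1.62146e+13) = 132.1 dB


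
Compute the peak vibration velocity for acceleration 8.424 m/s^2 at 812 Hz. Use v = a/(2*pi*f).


omega = 2*pi*f = 2*pi*812 = 5101.95 rad/s
v = a / omega = 8.424 / 5101.95 = 0.0016511 m/s


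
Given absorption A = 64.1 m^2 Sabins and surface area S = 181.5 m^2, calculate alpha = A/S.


Absorption coefficient = absorbed power / incident power
alpha = A / S = 64.1 / 181.5 = 0.35317


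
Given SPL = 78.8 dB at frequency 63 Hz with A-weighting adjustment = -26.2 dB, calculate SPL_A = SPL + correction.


A-weighting table: 63 Hz -> -26.2 dB correction
SPL_A = SPL + correction = 78.8 + (-26.2) = 52.6 dBA


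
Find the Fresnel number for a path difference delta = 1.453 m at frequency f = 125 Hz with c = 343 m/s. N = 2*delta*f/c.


N = 2*delta*f/c = 2*delta/lambda, where lambda = c/f
lambda = 343 / 125 = 2.744 m
N = 2 * 1.453 / 2.744 = 1.059


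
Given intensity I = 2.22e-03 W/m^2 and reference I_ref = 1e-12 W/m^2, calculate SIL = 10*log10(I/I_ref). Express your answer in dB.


I / I_ref = 2.22e-03 / 1e-12 = 2.22e+09
SIL = 10 * log10(2.22e+09) = 93.464 dB


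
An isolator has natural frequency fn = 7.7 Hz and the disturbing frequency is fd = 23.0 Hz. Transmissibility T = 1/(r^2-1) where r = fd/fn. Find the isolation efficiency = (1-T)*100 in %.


r = 23.0 / 7.7 = 2.98701
r^2 - 1 = 2.98701^2 - 1 = 7.92223
T = 1/7.92223 = 0.126227
Efficiency = (1 - 0.126227)*100 = 87.377 %


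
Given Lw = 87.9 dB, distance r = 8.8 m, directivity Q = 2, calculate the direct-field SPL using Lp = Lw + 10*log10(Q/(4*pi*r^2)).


4*pi*r^2 = 4*pi*8.8^2 = 973.14 m^2
Q / (4*pi*r^2) = 2 / 973.14 = 0.0020552
Lp = 87.9 + 10*log10(0.0020552) = 61.029 dB


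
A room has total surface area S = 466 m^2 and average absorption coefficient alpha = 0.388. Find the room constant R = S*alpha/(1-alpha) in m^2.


R = 466 * 0.388 / (1 - 0.388) = 295.44 m^2


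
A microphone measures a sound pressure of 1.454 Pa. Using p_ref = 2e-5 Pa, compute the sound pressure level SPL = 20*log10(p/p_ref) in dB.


p / p_ref = 1.454 / 2e-5 = 72700
SPL = 20 * log10(72700) = 97.231 dB


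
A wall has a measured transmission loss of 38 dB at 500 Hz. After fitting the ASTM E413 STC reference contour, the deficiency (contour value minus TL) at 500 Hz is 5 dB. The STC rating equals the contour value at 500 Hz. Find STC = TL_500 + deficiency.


By ASTM E413, STC = value of the fitted reference contour at 500 Hz.
Contour value at 500 Hz = TL_500 + deficiency = 38 + 5 = 43
STC = 43


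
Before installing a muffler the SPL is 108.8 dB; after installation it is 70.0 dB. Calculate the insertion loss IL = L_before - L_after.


Insertion loss = SPL without muffler - SPL with muffler
IL = 108.8 - 70.0 = 38.8 dB


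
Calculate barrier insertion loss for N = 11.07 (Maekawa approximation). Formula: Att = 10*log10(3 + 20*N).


3 + 20*N = 3 + 20*11.07 = 224.4
Att = 10*log10(224.4) = 23.51 dB


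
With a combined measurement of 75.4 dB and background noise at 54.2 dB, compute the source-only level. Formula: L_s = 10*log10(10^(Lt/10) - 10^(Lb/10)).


10^(75.4/10) = 3.46737e+07
10^(54.2/10) = 263027
Difference = 3.46737e+07 - 263027 = 3.44107e+07
L_source = 10*log10(3.44107e+07) = 75.367 dB


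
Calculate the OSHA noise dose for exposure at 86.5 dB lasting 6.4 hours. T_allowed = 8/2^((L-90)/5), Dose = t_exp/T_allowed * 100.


T_allowed = 8 / 2^((86.5 - 90)/5) = 12.996 hr
Dose = 6.4 / 12.996 * 100 = 49.246 %


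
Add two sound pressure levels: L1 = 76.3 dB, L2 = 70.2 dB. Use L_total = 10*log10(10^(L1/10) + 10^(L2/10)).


10^(76.3/10) = 4.2658e+07
10^(70.2/10) = 1.04713e+07
Sum = 4.2658e+07 + 1.04713e+07 = 5.31293e+07
L_total = 10*log10(5.31293e+07) = 77.253 dB


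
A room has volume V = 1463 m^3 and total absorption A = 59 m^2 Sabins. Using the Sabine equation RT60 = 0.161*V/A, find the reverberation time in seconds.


RT60 = 0.161 * 1463 / 59 = 3.9923 s


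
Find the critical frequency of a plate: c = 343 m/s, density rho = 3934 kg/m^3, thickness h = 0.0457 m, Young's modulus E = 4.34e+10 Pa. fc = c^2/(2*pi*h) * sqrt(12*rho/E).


12*rho/E = 12*3934/4.34e+10 = 1.08774e-06
sqrt(12*rho/E) = sqrt(1.08774e-06) = 0.00104295
c^2/(2*pi*h) = 343^2/(2*pi*0.0457) = 409725
fc = 409725 * 0.00104295 = 427.32 Hz


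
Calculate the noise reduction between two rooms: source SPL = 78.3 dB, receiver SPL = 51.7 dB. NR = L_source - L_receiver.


NR = L_source - L_receiver (difference between source and receiving room levels)
NR = 78.3 - 51.7 = 26.6 dB


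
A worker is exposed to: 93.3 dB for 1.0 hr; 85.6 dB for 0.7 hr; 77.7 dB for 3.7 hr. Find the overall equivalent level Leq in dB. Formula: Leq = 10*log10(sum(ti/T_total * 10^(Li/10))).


T_total = 1.0 + 0.7 + 3.7 = 5.4 hr
(1.0/5.4) * 10^(93.3/10) = 3.95919e+08
(0.7/5.4) * 10^(85.6/10) = 4.70657e+07
(3.7/5.4) * 10^(77.7/10) = 4.03467e+07
Sum = 3.95919e+08 + 4.70657e+07 + 4.03467e+07 = 4.83331e+08
Leq = 10*log10(4.83331e+08) = 86.842 dB


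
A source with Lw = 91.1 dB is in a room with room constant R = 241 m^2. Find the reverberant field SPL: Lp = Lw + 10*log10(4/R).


4/R = 4/241 = 0.0165975
Lp = 91.1 + 10*log10(0.0165975) = 73.3 dB


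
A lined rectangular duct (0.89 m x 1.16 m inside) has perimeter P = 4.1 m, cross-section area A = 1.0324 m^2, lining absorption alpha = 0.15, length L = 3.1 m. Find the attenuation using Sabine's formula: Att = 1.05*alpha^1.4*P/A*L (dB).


alpha^1.4 = 0.15^1.4 = 0.0702308
Attenuation rate = 1.05 * alpha^1.4 * P / A
= 1.05 * 0.0702308 * 4.1 / 1.0324 = 0.292855 dB/m
Total Att = 0.292855 * 3.1 = 0.90785 dB


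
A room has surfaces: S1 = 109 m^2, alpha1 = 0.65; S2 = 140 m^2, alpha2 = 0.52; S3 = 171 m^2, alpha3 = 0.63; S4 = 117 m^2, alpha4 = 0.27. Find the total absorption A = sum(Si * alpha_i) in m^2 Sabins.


109 * 0.65 = 70.85
140 * 0.52 = 72.8
171 * 0.63 = 107.73
117 * 0.27 = 31.59
A_total = 70.85 + 72.8 + 107.73 + 31.59 = 282.97 m^2


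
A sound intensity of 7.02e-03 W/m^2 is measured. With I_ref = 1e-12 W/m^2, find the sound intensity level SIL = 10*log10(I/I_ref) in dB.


I / I_ref = 7.02e-03 / 1e-12 = 7.02e+09
SIL = 10 * log10(7.02e+09) = 98.463 dB


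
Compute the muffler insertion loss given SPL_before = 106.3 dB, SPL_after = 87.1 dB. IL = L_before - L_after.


Insertion loss = SPL without muffler - SPL with muffler
IL = 106.3 - 87.1 = 19.2 dB


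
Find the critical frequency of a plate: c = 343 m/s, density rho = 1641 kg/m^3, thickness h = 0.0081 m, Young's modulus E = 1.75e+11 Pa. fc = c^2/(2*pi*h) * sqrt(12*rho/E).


12*rho/E = 12*1641/1.75e+11 = 1.12526e-07
sqrt(12*rho/E) = sqrt(1.12526e-07) = 0.000335449
c^2/(2*pi*h) = 343^2/(2*pi*0.0081) = 2.31166e+06
fc = 2.31166e+06 * 0.000335449 = 775.44 Hz


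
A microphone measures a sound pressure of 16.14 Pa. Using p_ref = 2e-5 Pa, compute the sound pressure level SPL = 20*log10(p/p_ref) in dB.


p / p_ref = 16.14 / 2e-5 = 807000
SPL = 20 * log10(807000) = 118.14 dB


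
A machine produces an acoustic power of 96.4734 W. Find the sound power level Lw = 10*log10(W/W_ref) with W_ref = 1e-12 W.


W / W_ref = 96.4734 / 1e-12 = 9.64734e+13
Lw = 10 * log10(9.64734e+13) = 139.84 dB


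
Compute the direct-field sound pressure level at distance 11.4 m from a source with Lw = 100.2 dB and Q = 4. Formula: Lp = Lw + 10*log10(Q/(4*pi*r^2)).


4*pi*r^2 = 4*pi*11.4^2 = 1633.13 m^2
Q / (4*pi*r^2) = 4 / 1633.13 = 0.00244928
Lp = 100.2 + 10*log10(0.00244928) = 74.09 dB


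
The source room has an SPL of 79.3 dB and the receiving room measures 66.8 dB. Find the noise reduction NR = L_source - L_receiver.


NR = L_source - L_receiver (difference between source and receiving room levels)
NR = 79.3 - 66.8 = 12.5 dB


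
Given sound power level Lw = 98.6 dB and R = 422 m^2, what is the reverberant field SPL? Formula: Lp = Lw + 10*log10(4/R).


4/R = 4/422 = 0.00947867
Lp = 98.6 + 10*log10(0.00947867) = 78.367 dB


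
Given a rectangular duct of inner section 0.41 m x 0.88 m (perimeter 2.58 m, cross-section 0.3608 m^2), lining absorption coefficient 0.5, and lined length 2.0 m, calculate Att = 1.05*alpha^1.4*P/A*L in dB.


alpha^1.4 = 0.5^1.4 = 0.378929
Attenuation rate = 1.05 * alpha^1.4 * P / A
= 1.05 * 0.378929 * 2.58 / 0.3608 = 2.84512 dB/m
Total Att = 2.84512 * 2.0 = 5.6902 dB


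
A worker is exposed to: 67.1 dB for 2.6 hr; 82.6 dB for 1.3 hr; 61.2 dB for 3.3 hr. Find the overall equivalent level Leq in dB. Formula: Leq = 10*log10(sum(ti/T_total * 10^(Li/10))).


T_total = 2.6 + 1.3 + 3.3 = 7.2 hr
(2.6/7.2) * 10^(67.1/10) = 1.852e+06
(1.3/7.2) * 10^(82.6/10) = 3.28557e+07
(3.3/7.2) * 10^(61.2/10) = 604201
Sum = 1.852e+06 + 3.28557e+07 + 604201 = 3.53119e+07
Leq = 10*log10(3.53119e+07) = 75.479 dB


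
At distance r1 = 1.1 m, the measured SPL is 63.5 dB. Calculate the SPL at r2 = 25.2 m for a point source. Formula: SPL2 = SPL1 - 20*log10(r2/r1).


r2/r1 = 25.2/1.1 = 22.9091
Correction = 20*log10(22.9091) = 27.2002 dB
SPL2 = 63.5 - 27.2002 = 36.3 dB


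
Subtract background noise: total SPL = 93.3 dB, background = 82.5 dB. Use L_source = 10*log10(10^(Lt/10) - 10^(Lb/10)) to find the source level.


10^(93.3/10) = 2.13796e+09
10^(82.5/10) = 1.77828e+08
Difference = 2.13796e+09 - 1.77828e+08 = 1.96013e+09
L_source = 10*log10(1.96013e+09) = 92.923 dB


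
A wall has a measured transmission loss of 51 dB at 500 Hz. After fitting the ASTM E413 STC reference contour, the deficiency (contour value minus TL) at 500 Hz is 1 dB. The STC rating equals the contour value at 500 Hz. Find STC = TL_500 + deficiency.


By ASTM E413, STC = value of the fitted reference contour at 500 Hz.
Contour value at 500 Hz = TL_500 + deficiency = 51 + 1 = 52
STC = 52


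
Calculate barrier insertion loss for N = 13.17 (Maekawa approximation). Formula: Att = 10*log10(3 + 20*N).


3 + 20*N = 3 + 20*13.17 = 266.4
Att = 10*log10(266.4) = 24.255 dB


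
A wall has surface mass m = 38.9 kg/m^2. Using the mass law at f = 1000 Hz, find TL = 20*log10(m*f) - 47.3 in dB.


m * f = 38.9 * 1000 = 38900
20*log10(38900) = 91.799 dB
TL = 91.799 - 47.3 = 44.499 dB


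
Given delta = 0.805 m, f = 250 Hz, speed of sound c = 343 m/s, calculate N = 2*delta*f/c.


N = 2*delta*f/c = 2*delta/lambda, where lambda = c/f
lambda = 343 / 250 = 1.372 m
N = 2 * 0.805 / 1.372 = 1.1735


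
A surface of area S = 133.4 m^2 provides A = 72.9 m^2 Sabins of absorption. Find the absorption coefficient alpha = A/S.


Absorption coefficient = absorbed power / incident power
alpha = A / S = 72.9 / 133.4 = 0.54648


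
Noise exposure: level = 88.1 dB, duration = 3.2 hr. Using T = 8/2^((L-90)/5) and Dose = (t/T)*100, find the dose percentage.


T_allowed = 8 / 2^((88.1 - 90)/5) = 10.4107 hr
Dose = 3.2 / 10.4107 * 100 = 30.738 %


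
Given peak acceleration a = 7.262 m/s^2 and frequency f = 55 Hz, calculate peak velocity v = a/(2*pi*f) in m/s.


omega = 2*pi*f = 2*pi*55 = 345.575 rad/s
v = a / omega = 7.262 / 345.575 = 0.021014 m/s


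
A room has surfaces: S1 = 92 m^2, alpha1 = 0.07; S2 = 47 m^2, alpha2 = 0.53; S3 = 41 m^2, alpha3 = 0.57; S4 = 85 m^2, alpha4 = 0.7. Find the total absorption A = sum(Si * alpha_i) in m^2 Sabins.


92 * 0.07 = 6.44
47 * 0.53 = 24.91
41 * 0.57 = 23.37
85 * 0.7 = 59.5
A_total = 6.44 + 24.91 + 23.37 + 59.5 = 114.22 m^2


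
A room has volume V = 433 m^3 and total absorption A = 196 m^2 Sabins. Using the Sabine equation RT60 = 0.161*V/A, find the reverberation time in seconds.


RT60 = 0.161 * 433 / 196 = 0.35568 s


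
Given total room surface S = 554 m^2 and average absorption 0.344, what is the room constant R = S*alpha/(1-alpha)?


R = 554 * 0.344 / (1 - 0.344) = 290.51 m^2


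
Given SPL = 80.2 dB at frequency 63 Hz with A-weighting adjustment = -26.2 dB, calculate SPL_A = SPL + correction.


A-weighting table: 63 Hz -> -26.2 dB correction
SPL_A = SPL + correction = 80.2 + (-26.2) = 54 dBA


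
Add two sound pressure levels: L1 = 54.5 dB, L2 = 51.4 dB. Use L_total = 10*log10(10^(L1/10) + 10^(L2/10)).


10^(54.5/10) = 281838
10^(51.4/10) = 138038
Sum = 281838 + 138038 = 419876
L_total = 10*log10(419876) = 56.231 dB


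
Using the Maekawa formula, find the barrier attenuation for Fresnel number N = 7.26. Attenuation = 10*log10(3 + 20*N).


3 + 20*N = 3 + 20*7.26 = 148.2
Att = 10*log10(148.2) = 21.708 dB


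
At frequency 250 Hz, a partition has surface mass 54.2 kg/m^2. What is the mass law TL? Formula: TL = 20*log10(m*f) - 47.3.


m * f = 54.2 * 250 = 13550
20*log10(13550) = 82.6388 dB
TL = 82.6388 - 47.3 = 35.339 dB


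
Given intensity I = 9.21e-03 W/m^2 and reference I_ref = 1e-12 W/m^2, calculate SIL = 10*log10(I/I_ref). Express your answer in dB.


I / I_ref = 9.21e-03 / 1e-12 = 9.21e+09
SIL = 10 * log10(9.21e+09) = 99.643 dB


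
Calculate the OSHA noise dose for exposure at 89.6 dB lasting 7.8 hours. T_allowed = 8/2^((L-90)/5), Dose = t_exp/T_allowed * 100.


T_allowed = 8 / 2^((89.6 - 90)/5) = 8.45614 hr
Dose = 7.8 / 8.45614 * 100 = 92.241 %


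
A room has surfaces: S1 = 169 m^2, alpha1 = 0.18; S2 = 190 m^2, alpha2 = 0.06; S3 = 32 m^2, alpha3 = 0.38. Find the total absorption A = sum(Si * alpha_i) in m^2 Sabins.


169 * 0.18 = 30.42
190 * 0.06 = 11.4
32 * 0.38 = 12.16
A_total = 30.42 + 11.4 + 12.16 = 53.98 m^2


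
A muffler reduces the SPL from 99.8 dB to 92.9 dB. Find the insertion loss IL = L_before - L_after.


Insertion loss = SPL without muffler - SPL with muffler
IL = 99.8 - 92.9 = 6.9 dB


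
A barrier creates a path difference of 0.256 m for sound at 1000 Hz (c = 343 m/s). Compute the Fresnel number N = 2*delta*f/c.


N = 2*delta*f/c = 2*delta/lambda, where lambda = c/f
lambda = 343 / 1000 = 0.343 m
N = 2 * 0.256 / 0.343 = 1.4927


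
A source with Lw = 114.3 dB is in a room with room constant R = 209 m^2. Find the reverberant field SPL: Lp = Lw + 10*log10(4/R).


4/R = 4/209 = 0.0191388
Lp = 114.3 + 10*log10(0.0191388) = 97.119 dB


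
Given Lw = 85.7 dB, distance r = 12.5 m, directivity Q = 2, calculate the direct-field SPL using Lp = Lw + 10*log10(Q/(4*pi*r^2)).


4*pi*r^2 = 4*pi*12.5^2 = 1963.5 m^2
Q / (4*pi*r^2) = 2 / 1963.5 = 0.00101859
Lp = 85.7 + 10*log10(0.00101859) = 55.78 dB


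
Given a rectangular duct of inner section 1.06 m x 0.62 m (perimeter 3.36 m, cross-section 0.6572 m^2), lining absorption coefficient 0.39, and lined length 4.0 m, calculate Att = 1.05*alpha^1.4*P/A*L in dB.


alpha^1.4 = 0.39^1.4 = 0.267603
Attenuation rate = 1.05 * alpha^1.4 * P / A
= 1.05 * 0.267603 * 3.36 / 0.6572 = 1.43655 dB/m
Total Att = 1.43655 * 4.0 = 5.7462 dB


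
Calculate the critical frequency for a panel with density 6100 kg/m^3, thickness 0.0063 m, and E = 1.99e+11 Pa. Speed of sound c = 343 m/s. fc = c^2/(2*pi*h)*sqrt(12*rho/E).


12*rho/E = 12*6100/1.99e+11 = 3.67839e-07
sqrt(12*rho/E) = sqrt(3.67839e-07) = 0.000606497
c^2/(2*pi*h) = 343^2/(2*pi*0.0063) = 2.97213e+06
fc = 2.97213e+06 * 0.000606497 = 1802.6 Hz


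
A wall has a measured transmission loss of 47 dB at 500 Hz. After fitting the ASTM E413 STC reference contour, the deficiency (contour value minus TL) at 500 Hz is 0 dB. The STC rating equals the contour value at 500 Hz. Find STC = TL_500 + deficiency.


By ASTM E413, STC = value of the fitted reference contour at 500 Hz.
Contour value at 500 Hz = TL_500 + deficiency = 47 + 0 = 47
STC = 47
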